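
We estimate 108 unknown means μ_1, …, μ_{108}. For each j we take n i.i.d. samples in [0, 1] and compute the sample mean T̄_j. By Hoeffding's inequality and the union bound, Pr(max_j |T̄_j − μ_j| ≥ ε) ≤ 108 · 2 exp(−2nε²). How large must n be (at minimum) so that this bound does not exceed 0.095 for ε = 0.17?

134

Need 2·108·exp(−2nε²) ≤ 0.095, i.e. exp(−2nε²) ≤ 0.095/216.
So 2nε² ≥ ln(216/0.095) = 7.729157.
Hence n ≥ 7.729157/(2·0.17²) = 133.722.
The smallest integer n is 134.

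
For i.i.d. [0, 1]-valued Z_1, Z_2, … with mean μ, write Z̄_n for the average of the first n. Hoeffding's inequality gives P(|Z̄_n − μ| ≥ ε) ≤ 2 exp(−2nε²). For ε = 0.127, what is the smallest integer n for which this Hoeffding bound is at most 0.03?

131

Require 2·exp(−2nε²) ≤ 0.03, i.e. 2nε² ≥ ln(2/0.03) = 4.199705.
So n ≥ 4.199705 / (2·0.127²) = 130.191.
The smallest integer n is 131.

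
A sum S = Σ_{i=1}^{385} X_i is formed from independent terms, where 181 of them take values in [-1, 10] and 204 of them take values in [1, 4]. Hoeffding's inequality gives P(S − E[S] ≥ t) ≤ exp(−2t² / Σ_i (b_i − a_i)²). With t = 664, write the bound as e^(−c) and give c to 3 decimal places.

37.148

Σ(b_i − a_i)² = 181·11² + 204·3² = 23737.
c = 2t² / 23737 = 2·664² / 23737 = 37.1484.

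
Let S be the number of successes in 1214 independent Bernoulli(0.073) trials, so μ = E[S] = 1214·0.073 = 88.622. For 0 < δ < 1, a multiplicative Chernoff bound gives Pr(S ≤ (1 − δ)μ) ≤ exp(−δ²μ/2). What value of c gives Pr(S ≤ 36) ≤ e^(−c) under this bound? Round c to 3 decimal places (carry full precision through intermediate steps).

Write 36 = (1 − δ)μ, so δ = 1 − 36/88.622 = 0.5937803…
Then the exponent is δ²μ/2 = (μ − 36)²/(2μ) = 15.622954.

15.623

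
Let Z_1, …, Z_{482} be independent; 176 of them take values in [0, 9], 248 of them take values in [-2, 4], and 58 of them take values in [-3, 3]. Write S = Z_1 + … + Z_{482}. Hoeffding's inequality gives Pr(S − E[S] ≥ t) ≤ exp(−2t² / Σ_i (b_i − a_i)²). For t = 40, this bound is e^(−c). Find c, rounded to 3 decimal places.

Σ(b_i − a_i)² = 176·9² + 248·6² + 58·6² = 25272.
c = 2t² / 25272 = 2·40² / 25272 = 0.1266.

0.127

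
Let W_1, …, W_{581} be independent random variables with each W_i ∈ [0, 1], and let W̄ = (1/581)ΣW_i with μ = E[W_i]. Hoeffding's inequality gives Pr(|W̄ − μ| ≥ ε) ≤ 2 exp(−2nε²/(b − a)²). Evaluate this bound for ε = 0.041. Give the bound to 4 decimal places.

0.2836

Exponent: 2nε²/(b − a)² = 2·581·0.041² / 1² = 1.95332.
Bound = 2·exp(−1.95332) = 0.28360.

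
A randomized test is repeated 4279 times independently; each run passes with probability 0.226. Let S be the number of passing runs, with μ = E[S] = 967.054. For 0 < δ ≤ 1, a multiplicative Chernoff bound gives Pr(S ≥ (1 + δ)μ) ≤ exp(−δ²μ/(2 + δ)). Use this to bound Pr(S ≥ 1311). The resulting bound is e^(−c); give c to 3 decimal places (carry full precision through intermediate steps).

51.930

Write 1311 = (1 + δ)μ, so δ = 1311/967.054 − 1 = 0.3556637…
Then the exponent is δ²μ/(2 + δ) = (1311 − μ)² / (μ·(2 + δ)) = 51.929783.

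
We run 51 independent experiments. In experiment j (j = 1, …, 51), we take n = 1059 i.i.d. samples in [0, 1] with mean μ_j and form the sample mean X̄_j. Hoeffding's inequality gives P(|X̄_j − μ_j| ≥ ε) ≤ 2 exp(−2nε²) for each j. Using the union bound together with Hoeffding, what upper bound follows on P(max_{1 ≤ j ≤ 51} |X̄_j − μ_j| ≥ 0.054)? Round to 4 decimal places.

Per-experiment Hoeffding bound: 2·exp(−2·1059·0.054²) = 2·exp(−6.17609) = 0.0041571.
Union bound over 51 events: 51·0.0041571 = 0.21201.

0.2120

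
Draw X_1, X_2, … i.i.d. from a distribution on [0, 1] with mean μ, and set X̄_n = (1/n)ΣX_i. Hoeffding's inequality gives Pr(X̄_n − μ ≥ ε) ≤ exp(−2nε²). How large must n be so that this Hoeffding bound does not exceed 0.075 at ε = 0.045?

640

Require exp(−2nε²) ≤ 0.075, i.e. 2nε² ≥ ln(1/0.075) = 2.590267.
So n ≥ 2.590267 / (2·0.045²) = 639.572.
The smallest integer n is 640.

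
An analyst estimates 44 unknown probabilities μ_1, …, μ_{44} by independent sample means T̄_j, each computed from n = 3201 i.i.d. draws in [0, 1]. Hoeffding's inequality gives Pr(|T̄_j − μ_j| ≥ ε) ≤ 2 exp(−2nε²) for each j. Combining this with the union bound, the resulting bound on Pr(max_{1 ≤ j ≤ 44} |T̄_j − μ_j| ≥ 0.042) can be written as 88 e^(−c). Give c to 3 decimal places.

11.293

Union bound over the 44 events: Pr(max_{1 ≤ j ≤ 44} |T̄_j − μ_j| ≥ 0.042) ≤ 44·2·exp(−2nε²) = 88 exp(−2·3201·0.042²).
So c = 2·3201·0.042² = 11.2931.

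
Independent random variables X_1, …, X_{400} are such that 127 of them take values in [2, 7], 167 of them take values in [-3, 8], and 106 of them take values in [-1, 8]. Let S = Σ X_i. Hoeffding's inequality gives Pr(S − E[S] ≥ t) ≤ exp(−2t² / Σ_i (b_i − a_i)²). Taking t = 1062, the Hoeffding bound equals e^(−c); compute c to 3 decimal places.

70.561

Σ(b_i − a_i)² = 127·5² + 167·11² + 106·9² = 31968.
c = 2t² / 31968 = 2·1062² / 31968 = 70.5608.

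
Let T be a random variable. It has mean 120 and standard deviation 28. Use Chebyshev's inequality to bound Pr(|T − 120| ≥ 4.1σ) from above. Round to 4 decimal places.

Chebyshev: Pr(|T − μ| ≥ t) ≤ Var(T)/t².
Var(T) = σ² = 28² = 784.
t = 4.1·28 = 114.8.
Bound = 784 / 13179.04 = 0.0595.

0.0595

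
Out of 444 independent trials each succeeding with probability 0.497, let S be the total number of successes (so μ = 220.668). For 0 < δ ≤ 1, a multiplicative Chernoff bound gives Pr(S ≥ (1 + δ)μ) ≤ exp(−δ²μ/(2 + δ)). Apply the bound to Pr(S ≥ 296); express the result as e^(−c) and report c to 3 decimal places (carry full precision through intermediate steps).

10.984

Write 296 = (1 + δ)μ, so δ = 296/220.668 − 1 = 0.3413816…
Then the exponent is δ²μ/(2 + δ) = (296 − μ)² / (μ·(2 + δ)) = 10.983669.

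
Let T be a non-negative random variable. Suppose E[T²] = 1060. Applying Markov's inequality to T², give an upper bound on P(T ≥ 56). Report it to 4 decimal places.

0.3380

Since T ≥ 0, the event {T ≥ 56} is the same as {T² ≥ 3136}.
Markov's inequality applied to T² gives P(T² ≥ 3136) ≤ E[T²]/3136 = 1060/3136 = 0.3380.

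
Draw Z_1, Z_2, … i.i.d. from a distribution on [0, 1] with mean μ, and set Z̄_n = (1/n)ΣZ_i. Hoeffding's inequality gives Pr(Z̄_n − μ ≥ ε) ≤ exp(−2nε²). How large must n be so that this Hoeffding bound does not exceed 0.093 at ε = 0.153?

51

Require exp(−2nε²) ≤ 0.093, i.e. 2nε² ≥ ln(1/0.093) = 2.375156.
So n ≥ 2.375156 / (2·0.153²) = 50.732.
The smallest integer n is 51.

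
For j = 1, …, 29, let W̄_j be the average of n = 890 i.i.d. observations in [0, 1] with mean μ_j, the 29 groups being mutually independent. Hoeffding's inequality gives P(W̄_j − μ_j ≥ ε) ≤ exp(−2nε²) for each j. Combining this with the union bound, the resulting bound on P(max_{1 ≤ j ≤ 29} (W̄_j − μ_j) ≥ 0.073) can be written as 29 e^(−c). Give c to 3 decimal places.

9.486

Union bound over the 29 events: P(max_{1 ≤ j ≤ 29} (W̄_j − μ_j) ≥ 0.073) ≤ 29·exp(−2nε²) = 29 exp(−2·890·0.073²).
So c = 2·890·0.073² = 9.4856.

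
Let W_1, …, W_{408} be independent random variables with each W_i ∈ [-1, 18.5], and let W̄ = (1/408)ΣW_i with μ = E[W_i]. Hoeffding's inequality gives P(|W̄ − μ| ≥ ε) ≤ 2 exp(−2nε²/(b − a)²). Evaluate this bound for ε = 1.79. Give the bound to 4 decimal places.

Exponent: 2nε²/(b − a)² = 2·408·1.79² / 19.5² = 6.87586.
Bound = 2·exp(−6.87586) = 0.00206.

0.0021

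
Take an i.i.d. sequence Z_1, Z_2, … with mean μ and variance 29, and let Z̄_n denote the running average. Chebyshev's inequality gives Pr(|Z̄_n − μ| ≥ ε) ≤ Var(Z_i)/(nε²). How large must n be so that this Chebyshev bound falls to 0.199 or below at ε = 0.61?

392

Require 29/(n·0.61²) ≤ 0.199, i.e. n ≥ 29/(0.199·0.61²) = 391.638.
The smallest integer n is 392.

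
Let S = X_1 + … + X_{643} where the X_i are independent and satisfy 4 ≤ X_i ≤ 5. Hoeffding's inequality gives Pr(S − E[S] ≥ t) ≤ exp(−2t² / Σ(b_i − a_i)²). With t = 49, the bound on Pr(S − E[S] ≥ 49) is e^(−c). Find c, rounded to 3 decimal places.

Σ(b_i − a_i)² = 643·(1)² = 643.
c = 2t²/643 = 2·49²/643 = 7.4681.

7.468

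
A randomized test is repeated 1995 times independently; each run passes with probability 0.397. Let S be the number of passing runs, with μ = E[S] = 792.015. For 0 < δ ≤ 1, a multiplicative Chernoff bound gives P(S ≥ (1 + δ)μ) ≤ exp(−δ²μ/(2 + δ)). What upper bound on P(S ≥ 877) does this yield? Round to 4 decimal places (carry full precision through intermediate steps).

Write 877 = (1 + δ)μ, so δ = 877/792.015 − 1 = 0.1073023…
Then the exponent is δ²μ/(2 + δ) = (877 − μ)² / (μ·(2 + δ)) = 4.327373.
Bound = exp(−4.327373) = 0.01320.

0.0132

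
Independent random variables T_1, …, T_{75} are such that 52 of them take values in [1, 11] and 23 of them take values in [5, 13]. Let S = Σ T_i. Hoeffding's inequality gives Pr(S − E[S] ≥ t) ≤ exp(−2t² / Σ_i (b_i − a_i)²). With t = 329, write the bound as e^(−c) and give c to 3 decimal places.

32.446

Σ(b_i − a_i)² = 52·10² + 23·8² = 6672.
c = 2t² / 6672 = 2·329² / 6672 = 32.4463.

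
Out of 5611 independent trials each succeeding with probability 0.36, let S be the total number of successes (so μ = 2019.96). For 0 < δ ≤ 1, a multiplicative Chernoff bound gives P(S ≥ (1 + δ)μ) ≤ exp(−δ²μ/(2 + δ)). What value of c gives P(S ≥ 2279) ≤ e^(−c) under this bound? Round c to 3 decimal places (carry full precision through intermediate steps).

Write 2279 = (1 + δ)μ, so δ = 2279/2019.96 − 1 = 0.1282402…
Then the exponent is δ²μ/(2 + δ) = (2279 − μ)² / (μ·(2 + δ)) = 15.608827.

15.609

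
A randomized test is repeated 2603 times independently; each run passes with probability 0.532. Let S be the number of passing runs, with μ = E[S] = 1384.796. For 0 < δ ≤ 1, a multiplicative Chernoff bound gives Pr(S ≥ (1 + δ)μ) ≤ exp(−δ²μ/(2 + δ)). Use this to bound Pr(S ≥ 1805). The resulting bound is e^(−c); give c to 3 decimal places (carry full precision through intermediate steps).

55.355

Write 1805 = (1 + δ)μ, so δ = 1805/1384.796 − 1 = 0.3034411…
Then the exponent is δ²μ/(2 + δ) = (1805 − μ)² / (μ·(2 + δ)) = 55.355077.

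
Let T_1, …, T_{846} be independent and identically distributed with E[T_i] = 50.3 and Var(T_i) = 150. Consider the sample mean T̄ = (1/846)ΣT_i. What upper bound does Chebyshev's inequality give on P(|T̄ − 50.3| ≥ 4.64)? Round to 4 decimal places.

Var(T̄) = Var(T_i)/n = 150/846 = 0.1773.
Chebyshev: P(|T̄ − 50.3| ≥ 4.64) ≤ Var(T̄)/(4.64)² = 150/(846·4.64²) = 0.0082.

0.0082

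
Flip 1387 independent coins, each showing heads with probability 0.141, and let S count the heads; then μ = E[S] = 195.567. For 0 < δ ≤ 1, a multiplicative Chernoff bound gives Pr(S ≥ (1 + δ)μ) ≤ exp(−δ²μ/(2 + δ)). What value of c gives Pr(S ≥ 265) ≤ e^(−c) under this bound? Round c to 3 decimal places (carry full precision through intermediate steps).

10.467

Write 265 = (1 + δ)μ, so δ = 265/195.567 − 1 = 0.3550343…
Then the exponent is δ²μ/(2 + δ) = (265 − μ)² / (μ·(2 + δ)) = 10.467405.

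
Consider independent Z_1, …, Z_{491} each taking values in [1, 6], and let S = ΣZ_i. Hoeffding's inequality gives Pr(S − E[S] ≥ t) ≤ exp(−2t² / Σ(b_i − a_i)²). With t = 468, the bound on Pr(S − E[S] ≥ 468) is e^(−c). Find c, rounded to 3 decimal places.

35.686

Σ(b_i − a_i)² = 491·(5)² = 12275.
c = 2t²/12275 = 2·468²/12275 = 35.6862.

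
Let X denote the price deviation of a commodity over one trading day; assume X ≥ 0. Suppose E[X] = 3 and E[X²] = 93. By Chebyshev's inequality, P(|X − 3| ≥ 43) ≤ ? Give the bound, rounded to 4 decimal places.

Var(X) = E[X²] − (E[X])² = 93 − 9 = 84.
Chebyshev's inequality: P(|X − μ| ≥ t) ≤ Var(X)/t² = 84/1849 = 0.0454.

0.0454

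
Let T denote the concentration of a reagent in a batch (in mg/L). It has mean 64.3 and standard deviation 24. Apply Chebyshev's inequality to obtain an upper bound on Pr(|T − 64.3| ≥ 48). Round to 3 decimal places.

0.250

Chebyshev: Pr(|T − μ| ≥ t) ≤ Var(T)/t².
Var(T) = σ² = 24² = 576.
Bound = 576 / 2304 = 0.2500.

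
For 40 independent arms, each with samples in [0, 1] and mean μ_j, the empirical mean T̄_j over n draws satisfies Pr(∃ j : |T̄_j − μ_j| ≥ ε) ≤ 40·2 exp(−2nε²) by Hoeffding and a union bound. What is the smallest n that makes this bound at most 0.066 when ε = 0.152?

154

Need 2·40·exp(−2nε²) ≤ 0.066, i.e. exp(−2nε²) ≤ 0.066/80.
So 2nε² ≥ ln(80/0.066) = 7.100127.
Hence n ≥ 7.100127/(2·0.152²) = 153.656.
The smallest integer n is 154.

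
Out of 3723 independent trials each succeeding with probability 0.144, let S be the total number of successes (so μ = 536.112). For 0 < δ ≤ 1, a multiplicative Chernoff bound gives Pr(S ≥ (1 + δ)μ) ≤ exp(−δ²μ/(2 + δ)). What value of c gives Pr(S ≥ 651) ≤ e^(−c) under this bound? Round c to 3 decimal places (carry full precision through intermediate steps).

Write 651 = (1 + δ)μ, so δ = 651/536.112 − 1 = 0.2142985…
Then the exponent is δ²μ/(2 + δ) = (651 − μ)² / (μ·(2 + δ)) = 11.118793.

11.119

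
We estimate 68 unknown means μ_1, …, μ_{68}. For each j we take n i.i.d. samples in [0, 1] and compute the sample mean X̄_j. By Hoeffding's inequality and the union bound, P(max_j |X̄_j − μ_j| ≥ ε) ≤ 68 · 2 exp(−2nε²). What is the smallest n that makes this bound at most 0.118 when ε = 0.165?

Need 2·68·exp(−2nε²) ≤ 0.118, i.e. exp(−2nε²) ≤ 0.118/136.
So 2nε² ≥ ln(136/0.118) = 7.049726.
Hence n ≥ 7.049726/(2·0.165²) = 129.472.
The smallest integer n is 130.

130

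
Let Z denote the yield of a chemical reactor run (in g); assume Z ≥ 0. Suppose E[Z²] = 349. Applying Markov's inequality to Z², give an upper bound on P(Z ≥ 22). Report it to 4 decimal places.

0.7211

Since Z ≥ 0, the event {Z ≥ 22} is the same as {Z² ≥ 484}.
Markov's inequality applied to Z² gives P(Z² ≥ 484) ≤ E[Z²]/484 = 349/484 = 0.7211.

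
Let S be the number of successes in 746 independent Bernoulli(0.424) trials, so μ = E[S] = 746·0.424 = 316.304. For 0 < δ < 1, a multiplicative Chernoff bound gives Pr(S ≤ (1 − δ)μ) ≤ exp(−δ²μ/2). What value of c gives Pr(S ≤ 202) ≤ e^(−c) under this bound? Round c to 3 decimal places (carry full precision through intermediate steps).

20.653

Write 202 = (1 − δ)μ, so δ = 1 − 202/316.304 = 0.3613739…
Then the exponent is δ²μ/2 = (μ − 202)²/(2μ) = 20.653239.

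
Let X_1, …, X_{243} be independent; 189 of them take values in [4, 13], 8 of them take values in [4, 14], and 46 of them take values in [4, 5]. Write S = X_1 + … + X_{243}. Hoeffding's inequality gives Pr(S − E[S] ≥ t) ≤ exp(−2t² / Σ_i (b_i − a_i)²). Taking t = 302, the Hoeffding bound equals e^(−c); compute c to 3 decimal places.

Σ(b_i − a_i)² = 189·9² + 8·10² + 46·1² = 16155.
c = 2t² / 16155 = 2·302² / 16155 = 11.2911.

11.291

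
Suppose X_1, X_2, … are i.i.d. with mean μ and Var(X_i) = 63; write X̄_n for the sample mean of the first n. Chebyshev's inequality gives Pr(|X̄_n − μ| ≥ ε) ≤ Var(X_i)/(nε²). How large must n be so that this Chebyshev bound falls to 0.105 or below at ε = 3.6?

47

Require 63/(n·3.6²) ≤ 0.105, i.e. n ≥ 63/(0.105·3.6²) = 46.296.
The smallest integer n is 47.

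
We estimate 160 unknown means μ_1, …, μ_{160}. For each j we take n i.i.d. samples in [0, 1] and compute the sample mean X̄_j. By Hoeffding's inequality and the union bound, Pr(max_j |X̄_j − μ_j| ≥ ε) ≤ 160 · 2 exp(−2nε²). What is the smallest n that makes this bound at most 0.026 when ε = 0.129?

283

Need 2·160·exp(−2nε²) ≤ 0.026, i.e. exp(−2nε²) ≤ 0.026/320.
So 2nε² ≥ ln(320/0.026) = 9.417980.
Hence n ≥ 9.417980/(2·0.129²) = 282.975.
The smallest integer n is 283.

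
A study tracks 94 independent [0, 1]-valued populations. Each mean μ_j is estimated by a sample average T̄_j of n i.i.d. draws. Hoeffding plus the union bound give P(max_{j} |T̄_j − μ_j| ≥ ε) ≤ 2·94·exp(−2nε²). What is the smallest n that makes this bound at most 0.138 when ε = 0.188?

103

Need 2·94·exp(−2nε²) ≤ 0.138, i.e. exp(−2nε²) ≤ 0.138/188.
So 2nε² ≥ ln(188/0.138) = 7.216944.
Hence n ≥ 7.216944/(2·0.188²) = 102.096.
The smallest integer n is 103.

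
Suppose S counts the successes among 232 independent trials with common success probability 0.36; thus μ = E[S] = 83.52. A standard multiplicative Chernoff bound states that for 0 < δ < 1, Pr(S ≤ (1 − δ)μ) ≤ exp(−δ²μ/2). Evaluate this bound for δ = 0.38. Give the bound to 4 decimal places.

0.0024

Exponent = δ²μ/2 = 0.38²·83.52/2 = 6.0301.
Bound = exp(−6.0301) = 0.00241.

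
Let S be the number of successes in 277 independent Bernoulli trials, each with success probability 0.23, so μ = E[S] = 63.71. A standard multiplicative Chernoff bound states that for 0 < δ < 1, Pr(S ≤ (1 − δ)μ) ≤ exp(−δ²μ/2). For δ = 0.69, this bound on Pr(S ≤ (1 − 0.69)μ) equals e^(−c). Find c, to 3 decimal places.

15.166

c = δ²μ/2 = 0.69²·63.71/2 = 15.1662.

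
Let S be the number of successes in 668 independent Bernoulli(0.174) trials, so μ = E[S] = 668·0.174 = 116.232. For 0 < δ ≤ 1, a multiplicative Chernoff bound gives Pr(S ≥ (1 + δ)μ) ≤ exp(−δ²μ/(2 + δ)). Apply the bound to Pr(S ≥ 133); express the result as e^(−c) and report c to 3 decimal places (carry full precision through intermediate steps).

Write 133 = (1 + δ)μ, so δ = 133/116.232 − 1 = 0.1442632…
Then the exponent is δ²μ/(2 + δ) = (133 − μ)² / (μ·(2 + δ)) = 1.128129.

1.128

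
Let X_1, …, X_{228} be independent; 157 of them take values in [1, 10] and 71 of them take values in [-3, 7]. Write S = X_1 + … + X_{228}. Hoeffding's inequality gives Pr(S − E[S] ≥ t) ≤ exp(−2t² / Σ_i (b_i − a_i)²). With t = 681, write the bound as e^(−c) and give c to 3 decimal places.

Σ(b_i − a_i)² = 157·9² + 71·10² = 19817.
c = 2t² / 19817 = 2·681² / 19817 = 46.8044.

46.804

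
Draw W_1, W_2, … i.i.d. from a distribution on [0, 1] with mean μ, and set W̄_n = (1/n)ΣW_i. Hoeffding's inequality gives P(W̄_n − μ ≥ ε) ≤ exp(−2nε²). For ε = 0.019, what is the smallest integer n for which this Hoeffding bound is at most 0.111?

3045

Require exp(−2nε²) ≤ 0.111, i.e. 2nε² ≥ ln(1/0.111) = 2.198225.
So n ≥ 2.198225 / (2·0.019²) = 3044.633.
The smallest integer n is 3045.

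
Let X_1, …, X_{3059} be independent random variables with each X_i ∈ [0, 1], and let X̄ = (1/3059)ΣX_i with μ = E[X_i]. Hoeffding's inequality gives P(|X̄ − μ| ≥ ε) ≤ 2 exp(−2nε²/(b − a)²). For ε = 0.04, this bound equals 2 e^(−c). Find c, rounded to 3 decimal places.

9.789

c = 2nε²/(b − a)² = 2·3059·0.04² / 1² = 9.7888.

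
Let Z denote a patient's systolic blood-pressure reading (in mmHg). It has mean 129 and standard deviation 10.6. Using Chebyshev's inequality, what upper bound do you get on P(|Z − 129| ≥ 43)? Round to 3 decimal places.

0.061

Chebyshev: P(|Z − μ| ≥ t) ≤ Var(Z)/t².
Var(Z) = σ² = 10.6² = 112.36.
Bound = 112.36 / 1849 = 0.0608.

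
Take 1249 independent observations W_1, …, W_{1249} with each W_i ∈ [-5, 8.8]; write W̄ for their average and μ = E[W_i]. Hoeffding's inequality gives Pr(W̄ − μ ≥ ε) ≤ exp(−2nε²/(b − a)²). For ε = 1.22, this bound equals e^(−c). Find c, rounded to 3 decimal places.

c = 2nε²/(b − a)² = 2·1249·1.22² / 13.8² = 19.5233.

19.523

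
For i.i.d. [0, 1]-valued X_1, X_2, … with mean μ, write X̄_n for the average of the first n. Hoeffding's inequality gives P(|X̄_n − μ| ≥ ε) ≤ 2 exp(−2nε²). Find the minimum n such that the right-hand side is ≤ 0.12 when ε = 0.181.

Require 2·exp(−2nε²) ≤ 0.12, i.e. 2nε² ≥ ln(2/0.12) = 2.813411.
So n ≥ 2.813411 / (2·0.181²) = 42.938.
The smallest integer n is 43.

43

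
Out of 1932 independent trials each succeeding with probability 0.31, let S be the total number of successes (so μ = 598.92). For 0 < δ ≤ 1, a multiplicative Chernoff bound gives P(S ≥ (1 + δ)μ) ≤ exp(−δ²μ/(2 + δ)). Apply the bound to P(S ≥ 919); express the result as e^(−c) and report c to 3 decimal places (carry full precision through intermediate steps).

Write 919 = (1 + δ)μ, so δ = 919/598.92 − 1 = 0.5344286…
Then the exponent is δ²μ/(2 + δ) = (919 − μ)² / (μ·(2 + δ)) = 67.494470.

67.494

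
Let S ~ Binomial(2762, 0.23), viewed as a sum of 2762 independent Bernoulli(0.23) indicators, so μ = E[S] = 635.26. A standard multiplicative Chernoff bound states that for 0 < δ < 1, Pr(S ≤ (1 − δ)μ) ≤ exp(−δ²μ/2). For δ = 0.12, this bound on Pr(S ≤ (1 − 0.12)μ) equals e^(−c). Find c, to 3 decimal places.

c = δ²μ/2 = 0.12²·635.26/2 = 4.5739.

4.574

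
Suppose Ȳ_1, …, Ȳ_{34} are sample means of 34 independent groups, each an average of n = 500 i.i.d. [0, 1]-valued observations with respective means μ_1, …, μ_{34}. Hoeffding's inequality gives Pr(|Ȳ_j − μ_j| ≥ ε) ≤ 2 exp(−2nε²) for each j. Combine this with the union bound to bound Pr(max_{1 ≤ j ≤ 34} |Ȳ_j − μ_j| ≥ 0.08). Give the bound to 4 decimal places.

Per-experiment Hoeffding bound: 2·exp(−2·500·0.08²) = 2·exp(−6.40000) = 0.0033231.
Union bound over 34 events: 34·0.0033231 = 0.11299.

0.1130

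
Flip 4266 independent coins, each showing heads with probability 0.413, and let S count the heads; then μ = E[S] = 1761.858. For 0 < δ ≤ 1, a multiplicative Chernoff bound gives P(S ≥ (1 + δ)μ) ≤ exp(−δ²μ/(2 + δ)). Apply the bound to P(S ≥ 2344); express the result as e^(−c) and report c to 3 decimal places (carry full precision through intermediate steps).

82.538

Write 2344 = (1 + δ)μ, so δ = 2344/1761.858 − 1 = 0.3304137…
Then the exponent is δ²μ/(2 + δ) = (2344 − μ)² / (μ·(2 + δ)) = 82.538000.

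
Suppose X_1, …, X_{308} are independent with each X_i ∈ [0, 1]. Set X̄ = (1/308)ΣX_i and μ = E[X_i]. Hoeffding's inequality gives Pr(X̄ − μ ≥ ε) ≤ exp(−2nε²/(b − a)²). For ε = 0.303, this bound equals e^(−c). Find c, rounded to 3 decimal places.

56.554

c = 2nε²/(b − a)² = 2·308·0.303² / 1² = 56.5543.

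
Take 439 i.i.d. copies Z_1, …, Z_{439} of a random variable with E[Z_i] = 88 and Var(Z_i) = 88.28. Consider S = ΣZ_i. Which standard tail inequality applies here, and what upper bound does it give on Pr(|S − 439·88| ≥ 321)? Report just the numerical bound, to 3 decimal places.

With mean and variance of each term known, Chebyshev's inequality bounds the deviation of the sum (or sample mean).
Var(S) = n·Var(Z_i) = 439·88.28 = 38754.92.
Chebyshev: Pr(|S − 439·88| ≥ 321) ≤ Var(S)/321² = 38754.92/103041 = 0.3761.

0.376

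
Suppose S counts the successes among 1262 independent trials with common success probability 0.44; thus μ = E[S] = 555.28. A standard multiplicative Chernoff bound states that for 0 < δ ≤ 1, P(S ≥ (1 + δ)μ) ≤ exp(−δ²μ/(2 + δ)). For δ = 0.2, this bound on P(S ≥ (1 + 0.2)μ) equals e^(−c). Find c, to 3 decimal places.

c = δ²μ/(2 + δ) = 0.2²·555.28/(2 + 0.2) = 10.0960.

10.096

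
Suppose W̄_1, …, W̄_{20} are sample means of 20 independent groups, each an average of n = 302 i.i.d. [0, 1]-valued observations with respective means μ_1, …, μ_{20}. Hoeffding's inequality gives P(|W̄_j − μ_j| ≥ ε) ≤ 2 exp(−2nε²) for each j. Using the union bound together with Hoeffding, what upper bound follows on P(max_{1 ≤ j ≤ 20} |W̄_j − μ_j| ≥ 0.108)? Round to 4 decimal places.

Per-experiment Hoeffding bound: 2·exp(−2·302·0.108²) = 2·exp(−7.04506) = 0.0017434.
Union bound over 20 events: 20·0.0017434 = 0.03487.

0.0349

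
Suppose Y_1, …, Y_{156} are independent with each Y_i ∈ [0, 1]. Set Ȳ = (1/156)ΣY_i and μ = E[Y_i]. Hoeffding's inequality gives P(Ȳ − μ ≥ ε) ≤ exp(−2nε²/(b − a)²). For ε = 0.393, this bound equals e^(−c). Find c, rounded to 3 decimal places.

c = 2nε²/(b − a)² = 2·156·0.393² / 1² = 48.1881.

48.188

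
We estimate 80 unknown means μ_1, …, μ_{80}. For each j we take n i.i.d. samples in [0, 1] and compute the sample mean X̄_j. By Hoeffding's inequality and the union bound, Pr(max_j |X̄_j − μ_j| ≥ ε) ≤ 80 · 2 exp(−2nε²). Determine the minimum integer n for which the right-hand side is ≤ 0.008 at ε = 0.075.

881

Need 2·80·exp(−2nε²) ≤ 0.008, i.e. exp(−2nε²) ≤ 0.008/160.
So 2nε² ≥ ln(160/0.008) = 9.903488.
Hence n ≥ 9.903488/(2·0.075²) = 880.310.
The smallest integer n is 881.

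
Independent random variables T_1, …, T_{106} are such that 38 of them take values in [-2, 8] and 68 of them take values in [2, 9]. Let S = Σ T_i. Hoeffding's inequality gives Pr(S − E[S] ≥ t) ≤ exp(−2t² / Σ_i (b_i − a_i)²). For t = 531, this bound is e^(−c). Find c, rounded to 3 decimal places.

79.069

Σ(b_i − a_i)² = 38·10² + 68·7² = 7132.
c = 2t² / 7132 = 2·531² / 7132 = 79.0693.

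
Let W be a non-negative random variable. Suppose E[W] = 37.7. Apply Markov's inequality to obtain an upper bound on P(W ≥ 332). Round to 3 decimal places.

0.114

Markov's inequality: for a non-negative random variable, P(W ≥ a) ≤ E[W]/a.
Here E[W] = 37.7 and a = 332, so the bound is 37.7/332 = 0.1136.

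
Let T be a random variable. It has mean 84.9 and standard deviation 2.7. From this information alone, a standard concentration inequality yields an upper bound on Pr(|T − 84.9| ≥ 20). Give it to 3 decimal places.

0.018

Mean and variance are known, so Chebyshev's inequality applies.
Chebyshev: Pr(|T − μ| ≥ t) ≤ Var(T)/t².
Var(T) = σ² = 2.7² = 7.29.
Bound = 7.29 / 400 = 0.0182.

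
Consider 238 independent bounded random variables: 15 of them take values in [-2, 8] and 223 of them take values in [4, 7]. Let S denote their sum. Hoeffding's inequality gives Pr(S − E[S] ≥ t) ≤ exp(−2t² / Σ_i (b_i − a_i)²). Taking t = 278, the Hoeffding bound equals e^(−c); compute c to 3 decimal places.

44.074

Σ(b_i − a_i)² = 15·10² + 223·3² = 3507.
c = 2t² / 3507 = 2·278² / 3507 = 44.0741.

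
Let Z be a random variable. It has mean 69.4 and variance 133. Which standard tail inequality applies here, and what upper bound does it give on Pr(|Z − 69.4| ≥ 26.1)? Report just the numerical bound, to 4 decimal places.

0.1952

Mean and variance are known, so Chebyshev's inequality applies.
Chebyshev: Pr(|Z − μ| ≥ t) ≤ Var(Z)/t².
Bound = 133 / 681.21 = 0.1952.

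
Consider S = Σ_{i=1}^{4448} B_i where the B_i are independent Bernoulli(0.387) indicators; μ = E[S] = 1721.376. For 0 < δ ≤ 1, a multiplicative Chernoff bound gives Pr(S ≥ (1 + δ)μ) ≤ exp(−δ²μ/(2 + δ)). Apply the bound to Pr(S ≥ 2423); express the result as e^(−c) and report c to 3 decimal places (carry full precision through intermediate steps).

118.782

Write 2423 = (1 + δ)μ, so δ = 2423/1721.376 − 1 = 0.4075949…
Then the exponent is δ²μ/(2 + δ) = (2423 − μ)² / (μ·(2 + δ)) = 118.781751.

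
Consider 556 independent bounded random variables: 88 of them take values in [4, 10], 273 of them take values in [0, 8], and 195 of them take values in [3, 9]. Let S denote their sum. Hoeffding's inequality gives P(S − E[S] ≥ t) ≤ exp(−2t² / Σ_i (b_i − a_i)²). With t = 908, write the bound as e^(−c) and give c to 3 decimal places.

Σ(b_i − a_i)² = 88·6² + 273·8² + 195·6² = 27660.
c = 2t² / 27660 = 2·908² / 27660 = 59.6142.

59.614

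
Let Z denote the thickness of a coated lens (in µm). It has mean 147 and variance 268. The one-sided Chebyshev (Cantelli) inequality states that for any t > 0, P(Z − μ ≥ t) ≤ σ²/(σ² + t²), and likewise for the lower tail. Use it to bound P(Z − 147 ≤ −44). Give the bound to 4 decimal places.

0.1216

Here σ² = 268 and t = 44, so σ² + t² = 2204.
Cantelli's bound: 268/2204 = 0.1216.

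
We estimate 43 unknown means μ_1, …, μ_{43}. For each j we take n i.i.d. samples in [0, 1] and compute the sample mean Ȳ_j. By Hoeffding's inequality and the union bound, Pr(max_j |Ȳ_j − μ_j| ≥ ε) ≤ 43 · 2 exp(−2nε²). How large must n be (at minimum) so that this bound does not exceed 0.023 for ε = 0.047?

Need 2·43·exp(−2nε²) ≤ 0.023, i.e. exp(−2nε²) ≤ 0.023/86.
So 2nε² ≥ ln(86/0.023) = 8.226608.
Hence n ≥ 8.226608/(2·0.047²) = 1862.066.
The smallest integer n is 1863.

1863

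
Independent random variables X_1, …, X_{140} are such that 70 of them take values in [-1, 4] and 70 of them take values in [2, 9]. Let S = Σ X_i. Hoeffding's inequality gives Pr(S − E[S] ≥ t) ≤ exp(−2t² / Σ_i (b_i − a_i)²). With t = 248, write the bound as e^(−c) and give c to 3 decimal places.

23.747

Σ(b_i − a_i)² = 70·5² + 70·7² = 5180.
c = 2t² / 5180 = 2·248² / 5180 = 23.7467.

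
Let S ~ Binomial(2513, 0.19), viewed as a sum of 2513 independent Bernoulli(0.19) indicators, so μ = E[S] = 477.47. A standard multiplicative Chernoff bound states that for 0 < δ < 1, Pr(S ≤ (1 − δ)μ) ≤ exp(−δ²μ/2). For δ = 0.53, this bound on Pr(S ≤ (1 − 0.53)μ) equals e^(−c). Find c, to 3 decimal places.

c = δ²μ/2 = 0.53²·477.47/2 = 67.0607.

67.061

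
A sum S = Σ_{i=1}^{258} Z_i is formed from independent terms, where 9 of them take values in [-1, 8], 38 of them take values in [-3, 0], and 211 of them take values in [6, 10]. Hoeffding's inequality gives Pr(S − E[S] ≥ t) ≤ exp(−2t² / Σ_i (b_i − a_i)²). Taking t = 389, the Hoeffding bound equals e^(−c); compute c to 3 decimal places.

68.055

Σ(b_i − a_i)² = 9·9² + 38·3² + 211·4² = 4447.
c = 2t² / 4447 = 2·389² / 4447 = 68.0553.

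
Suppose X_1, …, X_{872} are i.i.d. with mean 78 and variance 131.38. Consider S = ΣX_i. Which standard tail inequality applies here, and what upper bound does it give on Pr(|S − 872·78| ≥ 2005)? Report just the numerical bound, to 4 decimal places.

With mean and variance of each term known, Chebyshev's inequality bounds the deviation of the sum (or sample mean).
Var(S) = n·Var(X_i) = 872·131.38 = 114563.36.
Chebyshev: Pr(|S − 872·78| ≥ 2005) ≤ Var(S)/2005² = 114563.36/4020025 = 0.0285.

0.0285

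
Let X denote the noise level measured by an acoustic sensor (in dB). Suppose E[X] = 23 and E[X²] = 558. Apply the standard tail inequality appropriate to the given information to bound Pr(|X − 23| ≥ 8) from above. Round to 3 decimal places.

0.453

The first two moments determine the variance, so Chebyshev's inequality is the sharpest standard bound available.
Var(X) = E[X²] − (E[X])² = 558 − 529 = 29.
Chebyshev's inequality: Pr(|X − μ| ≥ t) ≤ Var(X)/t² = 29/64 = 0.4531.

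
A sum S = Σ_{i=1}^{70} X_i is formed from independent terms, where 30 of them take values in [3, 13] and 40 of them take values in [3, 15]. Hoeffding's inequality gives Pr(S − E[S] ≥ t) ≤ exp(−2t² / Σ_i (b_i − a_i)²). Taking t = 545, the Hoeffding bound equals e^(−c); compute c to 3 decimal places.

67.814

Σ(b_i − a_i)² = 30·10² + 40·12² = 8760.
c = 2t² / 8760 = 2·545² / 8760 = 67.8139.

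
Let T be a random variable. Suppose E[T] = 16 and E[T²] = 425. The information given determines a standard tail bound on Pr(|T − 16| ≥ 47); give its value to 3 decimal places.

0.077

The first two moments determine the variance, so Chebyshev's inequality is the sharpest standard bound available.
Var(T) = E[T²] − (E[T])² = 425 − 256 = 169.
Chebyshev's inequality: Pr(|T − μ| ≥ t) ≤ Var(T)/t² = 169/2209 = 0.0765.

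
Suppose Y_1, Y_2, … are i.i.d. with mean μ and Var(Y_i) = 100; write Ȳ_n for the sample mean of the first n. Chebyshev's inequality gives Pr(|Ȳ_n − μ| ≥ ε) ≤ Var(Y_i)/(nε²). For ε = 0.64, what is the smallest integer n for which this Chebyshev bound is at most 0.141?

1732

Require 100/(n·0.64²) ≤ 0.141, i.e. n ≥ 100/(0.141·0.64²) = 1731.494.
The smallest integer n is 1732.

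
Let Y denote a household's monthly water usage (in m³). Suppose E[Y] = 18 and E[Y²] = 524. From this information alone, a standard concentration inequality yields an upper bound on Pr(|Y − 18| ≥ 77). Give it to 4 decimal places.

The first two moments determine the variance, so Chebyshev's inequality is the sharpest standard bound available.
Var(Y) = E[Y²] − (E[Y])² = 524 − 324 = 200.
Chebyshev's inequality: Pr(|Y − μ| ≥ t) ≤ Var(Y)/t² = 200/5929 = 0.0337.

0.0337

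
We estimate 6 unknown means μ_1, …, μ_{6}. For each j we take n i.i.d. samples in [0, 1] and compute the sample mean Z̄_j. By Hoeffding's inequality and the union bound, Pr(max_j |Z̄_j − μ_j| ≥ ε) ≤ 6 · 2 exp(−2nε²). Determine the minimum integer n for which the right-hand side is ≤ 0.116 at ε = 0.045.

1146

Need 2·6·exp(−2nε²) ≤ 0.116, i.e. exp(−2nε²) ≤ 0.116/12.
So 2nε² ≥ ln(12/0.116) = 4.639072.
Hence n ≥ 4.639072/(2·0.045²) = 1145.450.
The smallest integer n is 1146.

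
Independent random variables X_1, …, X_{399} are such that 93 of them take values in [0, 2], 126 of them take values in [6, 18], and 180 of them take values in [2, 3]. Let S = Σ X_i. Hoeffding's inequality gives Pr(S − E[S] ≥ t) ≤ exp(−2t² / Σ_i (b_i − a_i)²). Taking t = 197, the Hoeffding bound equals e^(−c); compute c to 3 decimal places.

4.152

Σ(b_i − a_i)² = 93·2² + 126·12² + 180·1² = 18696.
c = 2t² / 18696 = 2·197² / 18696 = 4.1516.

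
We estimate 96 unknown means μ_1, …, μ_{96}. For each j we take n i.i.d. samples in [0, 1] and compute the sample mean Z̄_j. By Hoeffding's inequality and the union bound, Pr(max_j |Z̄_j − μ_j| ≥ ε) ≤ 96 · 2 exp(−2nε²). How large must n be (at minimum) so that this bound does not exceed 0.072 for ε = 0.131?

230

Need 2·96·exp(−2nε²) ≤ 0.072, i.e. exp(−2nε²) ≤ 0.072/192.
So 2nε² ≥ ln(192/0.072) = 7.888585.
Hence n ≥ 7.888585/(2·0.131²) = 229.840.
The smallest integer n is 230.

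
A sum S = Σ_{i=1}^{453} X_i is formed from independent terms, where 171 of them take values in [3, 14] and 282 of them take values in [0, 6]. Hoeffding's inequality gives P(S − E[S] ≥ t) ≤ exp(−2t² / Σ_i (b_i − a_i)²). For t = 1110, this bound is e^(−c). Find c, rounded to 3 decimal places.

79.895

Σ(b_i − a_i)² = 171·11² + 282·6² = 30843.
c = 2t² / 30843 = 2·1110² / 30843 = 79.8950.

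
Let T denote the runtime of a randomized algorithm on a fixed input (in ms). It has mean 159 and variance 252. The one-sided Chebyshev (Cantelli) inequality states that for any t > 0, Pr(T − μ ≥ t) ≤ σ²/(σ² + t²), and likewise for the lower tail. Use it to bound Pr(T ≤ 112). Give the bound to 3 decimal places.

Here σ² = 252 and t = 47, so σ² + t² = 2461.
Cantelli's bound: 252/2461 = 0.1024.

0.102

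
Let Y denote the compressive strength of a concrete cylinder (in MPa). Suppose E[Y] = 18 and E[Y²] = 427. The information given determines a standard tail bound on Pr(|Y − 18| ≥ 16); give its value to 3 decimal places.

0.402

The first two moments determine the variance, so Chebyshev's inequality is the sharpest standard bound available.
Var(Y) = E[Y²] − (E[Y])² = 427 − 324 = 103.
Chebyshev's inequality: Pr(|Y − μ| ≥ t) ≤ Var(Y)/t² = 103/256 = 0.4023.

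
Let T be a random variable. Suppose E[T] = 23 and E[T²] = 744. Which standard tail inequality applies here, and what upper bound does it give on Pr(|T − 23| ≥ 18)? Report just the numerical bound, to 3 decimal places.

0.664

The first two moments determine the variance, so Chebyshev's inequality is the sharpest standard bound available.
Var(T) = E[T²] − (E[T])² = 744 − 529 = 215.
Chebyshev's inequality: Pr(|T − μ| ≥ t) ≤ Var(T)/t² = 215/324 = 0.6636.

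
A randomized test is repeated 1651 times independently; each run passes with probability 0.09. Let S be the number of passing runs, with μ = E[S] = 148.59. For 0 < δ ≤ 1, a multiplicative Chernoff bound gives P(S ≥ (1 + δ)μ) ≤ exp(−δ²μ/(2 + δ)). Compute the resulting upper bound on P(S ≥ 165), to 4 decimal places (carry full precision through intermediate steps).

Write 165 = (1 + δ)μ, so δ = 165/148.59 − 1 = 0.1104381…
Then the exponent is δ²μ/(2 + δ) = (165 − μ)² / (μ·(2 + δ)) = 0.858727.
Bound = exp(−0.858727) = 0.42370.

0.4237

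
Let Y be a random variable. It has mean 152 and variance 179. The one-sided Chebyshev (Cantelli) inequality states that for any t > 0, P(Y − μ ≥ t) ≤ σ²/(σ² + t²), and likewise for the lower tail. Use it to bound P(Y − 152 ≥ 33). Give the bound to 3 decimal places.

0.141

Here σ² = 179 and t = 33, so σ² + t² = 1268.
Cantelli's bound: 179/1268 = 0.1412.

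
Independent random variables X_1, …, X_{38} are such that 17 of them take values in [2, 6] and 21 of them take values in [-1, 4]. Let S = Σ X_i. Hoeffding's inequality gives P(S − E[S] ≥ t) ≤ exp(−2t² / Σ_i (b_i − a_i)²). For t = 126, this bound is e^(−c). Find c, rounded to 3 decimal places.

39.839

Σ(b_i − a_i)² = 17·4² + 21·5² = 797.
c = 2t² / 797 = 2·126² / 797 = 39.8394.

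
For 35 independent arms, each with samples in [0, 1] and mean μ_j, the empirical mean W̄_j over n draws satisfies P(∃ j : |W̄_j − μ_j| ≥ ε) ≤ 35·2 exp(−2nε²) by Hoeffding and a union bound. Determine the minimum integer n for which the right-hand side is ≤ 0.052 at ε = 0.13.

Need 2·35·exp(−2nε²) ≤ 0.052, i.e. exp(−2nε²) ≤ 0.052/70.
So 2nε² ≥ ln(70/0.052) = 7.205007.
Hence n ≥ 7.205007/(2·0.13²) = 213.166.
The smallest integer n is 214.

214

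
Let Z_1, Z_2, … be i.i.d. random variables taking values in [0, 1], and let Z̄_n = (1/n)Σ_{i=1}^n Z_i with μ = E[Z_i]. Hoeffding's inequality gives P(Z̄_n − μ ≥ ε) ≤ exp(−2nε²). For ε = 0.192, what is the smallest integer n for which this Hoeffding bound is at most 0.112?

Require exp(−2nε²) ≤ 0.112, i.e. 2nε² ≥ ln(1/0.112) = 2.189256.
So n ≥ 2.189256 / (2·0.192²) = 29.694.
The smallest integer n is 30.

30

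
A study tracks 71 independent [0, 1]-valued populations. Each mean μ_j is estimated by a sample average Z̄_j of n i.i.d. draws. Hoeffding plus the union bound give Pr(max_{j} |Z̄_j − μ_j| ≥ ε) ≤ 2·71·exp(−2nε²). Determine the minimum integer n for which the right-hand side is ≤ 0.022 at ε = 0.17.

152

Need 2·71·exp(−2nε²) ≤ 0.022, i.e. exp(−2nε²) ≤ 0.022/142.
So 2nε² ≥ ln(142/0.022) = 8.772540.
Hence n ≥ 8.772540/(2·0.17²) = 151.774.
The smallest integer n is 152.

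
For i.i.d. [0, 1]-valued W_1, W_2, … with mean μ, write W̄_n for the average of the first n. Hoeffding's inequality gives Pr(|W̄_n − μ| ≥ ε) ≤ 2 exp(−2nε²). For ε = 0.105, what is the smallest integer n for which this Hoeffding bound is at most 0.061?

Require 2·exp(−2nε²) ≤ 0.061, i.e. 2nε² ≥ ln(2/0.061) = 3.490029.
So n ≥ 3.490029 / (2·0.105²) = 158.278.
The smallest integer n is 159.

159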